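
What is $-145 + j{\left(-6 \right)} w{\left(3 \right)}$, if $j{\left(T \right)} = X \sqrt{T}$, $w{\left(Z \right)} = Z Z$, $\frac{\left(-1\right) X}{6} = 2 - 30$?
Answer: $-145 + 1512 i \sqrt{6} \approx -145.0 + 3703.6 i$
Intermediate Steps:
$X = 168$ ($X = - 6 \left(2 - 30\right) = \left(-6\right) \left(-28\right) = 168$)
$w{\left(Z \right)} = Z^{2}$
$j{\left(T \right)} = 168 \sqrt{T}$
$-145 + j{\left(-6 \right)} w{\left(3 \right)} = -145 + 168 \sqrt{-6} \cdot 3^{2} = -145 + 168 i \sqrt{6} \cdot 9 = -145 + 1512 i \sqrt{6}$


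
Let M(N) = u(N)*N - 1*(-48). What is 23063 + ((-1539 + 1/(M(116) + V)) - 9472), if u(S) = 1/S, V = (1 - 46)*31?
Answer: 16221991/1346 ≈ 12052.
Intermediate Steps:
V = -1395 (V = -45*31 = -1395)
M(N) = 49 (M(N) = N/N - 1*(-48) = 1 + 48 = 49)
23063 + ((-1539 + 1/(M(116) + V)) - 9472) = 23063 + ((-1539 + 1/(49 - 1395)) - 9472) = 23063 + ((-1539 + 1/(-1346)) - 9472) = 23063 + ((-1539 - 1/1346) - 9472) = 23063 + (-2071495/1346 - 9472) = 23063 - 14820807/1346 = 16221991/1346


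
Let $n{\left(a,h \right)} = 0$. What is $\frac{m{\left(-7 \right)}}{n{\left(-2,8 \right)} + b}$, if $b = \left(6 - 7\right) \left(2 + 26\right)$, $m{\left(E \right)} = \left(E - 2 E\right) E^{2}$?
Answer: $- \frac{49}{4} \approx -12.25$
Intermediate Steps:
$m{\left(E \right)} = - E^{3}$ ($m{\left(E \right)} = - E E^{2} = - E^{3}$)
$b = -28$ ($b = \left(-1\right) 28 = -28$)
$\frac{m{\left(-7 \right)}}{n{\left(-2,8 \right)} + b} = \frac{\left(-1\right) \left(-7\right)^{3}}{0 - 28} = \frac{\left(-1\right) \left(-343\right)}{-28} = \left(- \frac{1}{28}\right) 343 = - \frac{49}{4}$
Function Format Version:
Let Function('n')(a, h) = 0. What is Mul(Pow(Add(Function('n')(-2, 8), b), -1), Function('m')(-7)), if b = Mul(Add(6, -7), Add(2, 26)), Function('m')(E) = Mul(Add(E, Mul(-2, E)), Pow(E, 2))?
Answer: Rational(-49, 4) ≈ -12.250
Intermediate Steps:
Function('m')(E) = Mul(-1, Pow(E, 3)) (Function('m')(E) = Mul(Mul(-1, E), Pow(E, 2)) = Mul(-1, Pow(E, 3)))
b = -28 (b = Mul(-1, 28) = -28)
Mul(Pow(Add(Function('n')(-2, 8), b), -1), Function('m')(-7)) = Mul(Pow(Add(0, -28), -1), Mul(-1, Pow(-7, 3))) = Mul(Pow(-28, -1), Mul(-1, -343)) = Mul(Rational(-1, 28), 343) = Rational(-49, 4)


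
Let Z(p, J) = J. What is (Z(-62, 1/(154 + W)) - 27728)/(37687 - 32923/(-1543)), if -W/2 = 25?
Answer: -4449566073/6051132256 ≈ -0.73533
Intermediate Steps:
W = -50 (W = -2*25 = -50)
(Z(-62, 1/(154 + W)) - 27728)/(37687 - 32923/(-1543)) = (1/(154 - 50) - 27728)/(37687 - 32923/(-1543)) = (1/104 - 27728)/(37687 - 32923*(-1/1543)) = (1/104 - 27728)/(37687 + 32923/1543) = -2883711/(104*58183964/1543) = -2883711/104*1543/58183964 = -4449566073/6051132256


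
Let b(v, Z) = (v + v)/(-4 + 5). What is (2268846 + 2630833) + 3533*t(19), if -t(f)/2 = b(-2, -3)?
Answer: 4927943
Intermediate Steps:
b(v, Z) = 2*v (b(v, Z) = (2*v)/1 = (2*v)*1 = 2*v)
t(f) = 8 (t(f) = -4*(-2) = -2*(-4) = 8)
(2268846 + 2630833) + 3533*t(19) = (2268846 + 2630833) + 3533*8 = 4899679 + 28264 = 4927943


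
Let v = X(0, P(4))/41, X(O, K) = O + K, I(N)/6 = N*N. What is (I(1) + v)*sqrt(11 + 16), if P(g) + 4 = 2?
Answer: 732*sqrt(3)/41 ≈ 30.923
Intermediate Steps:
I(N) = 6*N**2 (I(N) = 6*(N*N) = 6*N**2)
P(g) = -2 (P(g) = -4 + 2 = -2)
X(O, K) = K + O
v = -2/41 (v = (-2 + 0)/41 = -2*1/41 = -2/41 ≈ -0.048781)
(I(1) + v)*sqrt(11 + 16) = (6*1**2 - 2/41)*sqrt(11 + 16) = (6*1 - 2/41)*sqrt(27) = (6 - 2/41)*(3*sqrt(3)) = 244*(3*sqrt(3))/41 = 732*sqrt(3)/41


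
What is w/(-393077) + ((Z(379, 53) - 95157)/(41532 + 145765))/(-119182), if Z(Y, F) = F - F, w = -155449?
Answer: 3470036988941335/8774434231413158 ≈ 0.39547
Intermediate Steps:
Z(Y, F) = 0
w/(-393077) + ((Z(379, 53) - 95157)/(41532 + 145765))/(-119182) = -155449/(-393077) + ((0 - 95157)/(41532 + 145765))/(-119182) = -155449*(-1/393077) - 95157/187297*(-1/119182) = 155449/393077 - 95157*1/187297*(-1/119182) = 155449/393077 - 95157/187297*(-1/119182) = 155449/393077 + 95157/22322431054 = 3470036988941335/8774434231413158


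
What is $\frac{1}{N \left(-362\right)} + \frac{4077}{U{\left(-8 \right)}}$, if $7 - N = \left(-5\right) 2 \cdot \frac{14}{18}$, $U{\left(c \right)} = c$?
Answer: $- \frac{98145657}{192584} \approx -509.63$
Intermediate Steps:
$N = \frac{133}{9}$ ($N = 7 - \left(-5\right) 2 \cdot \frac{14}{18} = 7 - - 10 \cdot 14 \cdot \frac{1}{18} = 7 - \left(-10\right) \frac{7}{9} = 7 - - \frac{70}{9} = 7 + \frac{70}{9} = \frac{133}{9} \approx 14.778$)
$\frac{1}{N \left(-362\right)} + \frac{4077}{U{\left(-8 \right)}} = \frac{1}{\frac{133}{9} \left(-362\right)} + \frac{4077}{-8} = \frac{9}{133} \left(- \frac{1}{362}\right) + 4077 \left(- \frac{1}{8}\right) = - \frac{9}{48146} - \frac{4077}{8} = - \frac{98145657}{192584}$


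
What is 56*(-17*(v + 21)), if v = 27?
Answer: -45696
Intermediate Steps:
56*(-17*(v + 21)) = 56*(-17*(27 + 21)) = 56*(-17*48) = 56*(-816) = -45696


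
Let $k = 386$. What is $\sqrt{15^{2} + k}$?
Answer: $\sqrt{611} \approx 24.718$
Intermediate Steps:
$\sqrt{15^{2} + k} = \sqrt{15^{2} + 386} = \sqrt{225 + 386} = \sqrt{611}$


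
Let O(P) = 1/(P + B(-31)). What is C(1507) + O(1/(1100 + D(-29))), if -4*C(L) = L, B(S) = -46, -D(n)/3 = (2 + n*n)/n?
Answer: -2386781151/6334820 ≈ -376.77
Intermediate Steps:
D(n) = -3*(2 + n²)/n (D(n) = -3*(2 + n*n)/n = -3*(2 + n²)/n)
C(L) = -L/4
O(P) = 1/(-46 + P) (O(P) = 1/(P - 46) = 1/(-46 + P))
C(1507) + O(1/(1100 + D(-29))) = -¼*1507 + 1/(-46 + 1/(1100 + (-6/(-29) - 3*(-29)))) = -1507/4 + 1/(-46 + 1/(1100 + (-6*(-1/29) + 87))) = -1507/4 + 1/(-46 + 1/(1100 + (6/29 + 87))) = -1507/4 + 1/(-46 + 1/(1100 + 2529/29)) = -1507/4 + 1/(-46 + 1/(34429/29)) = -1507/4 + 1/(-46 + 29/34429) = -1507/4 + 1/(-1583705/34429) = -1507/4 - 34429/1583705 = -2386781151/6334820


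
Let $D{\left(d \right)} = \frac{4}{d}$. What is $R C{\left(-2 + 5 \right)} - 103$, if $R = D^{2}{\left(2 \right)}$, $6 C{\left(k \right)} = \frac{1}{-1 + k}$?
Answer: $- \frac{308}{3} \approx -102.67$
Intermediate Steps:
$C{\left(k \right)} = \frac{1}{6 \left(-1 + k\right)}$
$R = 4$ ($R = \left(\frac{4}{2}\right)^{2} = \left(4 \cdot \frac{1}{2}\right)^{2} = 2^{2} = 4$)
$R C{\left(-2 + 5 \right)} - 103 = 4 \frac{1}{6 \left(-1 + \left(-2 + 5\right)\right)} - 103 = 4 \frac{1}{6 \left(-1 + 3\right)} - 103 = 4 \frac{1}{6 \cdot 2} - 103 = 4 \cdot \frac{1}{6} \cdot \frac{1}{2} - 103 = 4 \cdot \frac{1}{12} - 103 = \frac{1}{3} - 103 = - \frac{308}{3}$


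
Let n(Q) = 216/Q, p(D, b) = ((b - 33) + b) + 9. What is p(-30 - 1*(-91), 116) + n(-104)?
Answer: 2677/13 ≈ 205.92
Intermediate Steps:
p(D, b) = -24 + 2*b (p(D, b) = ((-33 + b) + b) + 9 = (-33 + 2*b) + 9 = -24 + 2*b)
p(-30 - 1*(-91), 116) + n(-104) = (-24 + 2*116) + 216/(-104) = (-24 + 232) + 216*(-1/104) = 208 - 27/13 = 2677/13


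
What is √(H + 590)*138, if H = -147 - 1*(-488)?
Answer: 966*√19 ≈ 4210.7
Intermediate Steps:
H = 341 (H = -147 + 488 = 341)
√(H + 590)*138 = √(341 + 590)*138 = √931*138 = (7*√19)*138 = 966*√19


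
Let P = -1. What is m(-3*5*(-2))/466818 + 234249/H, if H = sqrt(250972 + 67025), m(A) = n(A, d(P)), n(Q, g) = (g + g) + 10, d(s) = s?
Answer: 4/233409 + 78083*sqrt(35333)/35333 ≈ 415.40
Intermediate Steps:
n(Q, g) = 10 + 2*g (n(Q, g) = 2*g + 10 = 10 + 2*g)
m(A) = 8 (m(A) = 10 + 2*(-1) = 10 - 2 = 8)
H = 3*sqrt(35333) (H = sqrt(317997) = 3*sqrt(35333) ≈ 563.91)
m(-3*5*(-2))/466818 + 234249/H = 8/466818 + 234249/((3*sqrt(35333))) = 8*(1/466818) + 234249*(sqrt(35333)/105999) = 4/233409 + 78083*sqrt(35333)/35333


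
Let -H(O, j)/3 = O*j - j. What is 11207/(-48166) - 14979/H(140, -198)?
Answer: -137232973/331406163 ≈ -0.41409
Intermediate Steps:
H(O, j) = 3*j - 3*O*j (H(O, j) = -3*(O*j - j) = -3*(-j + O*j) = 3*j - 3*O*j)
11207/(-48166) - 14979/H(140, -198) = 11207/(-48166) - 14979*(-1/(594*(1 - 1*140))) = 11207*(-1/48166) - 14979*(-1/(594*(1 - 140))) = -11207/48166 - 14979/(3*(-198)*(-139)) = -11207/48166 - 14979/82566 = -11207/48166 - 14979*1/82566 = -11207/48166 - 4993/27522 = -137232973/331406163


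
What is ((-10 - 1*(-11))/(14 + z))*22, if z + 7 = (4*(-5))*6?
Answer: -22/113 ≈ -0.19469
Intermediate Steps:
z = -127 (z = -7 + (4*(-5))*6 = -7 - 20*6 = -7 - 120 = -127)
((-10 - 1*(-11))/(14 + z))*22 = ((-10 - 1*(-11))/(14 - 127))*22 = ((-10 + 11)/(-113))*22 = -1/113*1*22 = -1/113*22 = -22/113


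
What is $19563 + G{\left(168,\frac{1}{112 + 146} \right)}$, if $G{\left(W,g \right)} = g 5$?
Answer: $\frac{5047259}{258} \approx 19563.0$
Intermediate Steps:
$G{\left(W,g \right)} = 5 g$
$19563 + G{\left(168,\frac{1}{112 + 146} \right)} = 19563 + \frac{5}{112 + 146} = 19563 + \frac{5}{258} = \frac{5047259}{258}$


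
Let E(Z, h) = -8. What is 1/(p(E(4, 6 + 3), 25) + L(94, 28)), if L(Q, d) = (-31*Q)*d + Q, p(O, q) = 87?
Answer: -1/81411 ≈ -1.2283e-5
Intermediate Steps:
L(Q, d) = Q - 31*Q*d (L(Q, d) = -31*Q*d + Q = Q - 31*Q*d)
1/(p(E(4, 6 + 3), 25) + L(94, 28)) = 1/(87 + 94*(1 - 31*28)) = 1/(87 + 94*(1 - 868)) = 1/(87 + 94*(-867)) = 1/(87 - 81498) = 1/(-81411) = -1/81411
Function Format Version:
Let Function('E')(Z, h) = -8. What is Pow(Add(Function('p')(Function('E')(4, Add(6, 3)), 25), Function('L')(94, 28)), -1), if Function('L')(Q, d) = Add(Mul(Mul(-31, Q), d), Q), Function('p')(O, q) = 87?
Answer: Rational(-1, 81411) ≈ -1.2283e-5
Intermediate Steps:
Function('L')(Q, d) = Add(Q, Mul(-31, Q, d)) (Function('L')(Q, d) = Add(Mul(-31, Q, d), Q) = Add(Q, Mul(-31, Q, d)))
Pow(Add(Function('p')(Function('E')(4, Add(6, 3)), 25), Function('L')(94, 28)), -1) = Pow(Add(87, Mul(94, Add(1, Mul(-31, 28)))), -1) = Pow(Add(87, Mul(94, Add(1, -868))), -1) = Pow(Add(87, Mul(94, -867)), -1) = Pow(Add(87, -81498), -1) = Pow(-81411, -1) = Rational(-1, 81411)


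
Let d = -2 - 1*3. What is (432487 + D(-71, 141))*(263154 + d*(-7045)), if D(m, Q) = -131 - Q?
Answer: 128963879485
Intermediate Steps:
d = -5 (d = -2 - 3 = -5)
(432487 + D(-71, 141))*(263154 + d*(-7045)) = (432487 + (-131 - 1*141))*(263154 - 5*(-7045)) = (432487 + (-131 - 141))*(263154 + 35225) = (432487 - 272)*298379 = 432215*298379 = 128963879485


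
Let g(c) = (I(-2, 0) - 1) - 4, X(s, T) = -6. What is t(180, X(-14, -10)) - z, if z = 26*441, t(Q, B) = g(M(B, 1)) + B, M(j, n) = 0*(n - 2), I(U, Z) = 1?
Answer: -11476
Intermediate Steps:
M(j, n) = 0 (M(j, n) = 0*(-2 + n) = 0)
g(c) = -4 (g(c) = (1 - 1) - 4 = 0 - 4 = -4)
t(Q, B) = -4 + B
z = 11466
t(180, X(-14, -10)) - z = (-4 - 6) - 1*11466 = -10 - 11466 = -11476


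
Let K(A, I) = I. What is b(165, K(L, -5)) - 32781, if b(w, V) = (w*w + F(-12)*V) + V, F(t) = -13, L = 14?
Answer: -5496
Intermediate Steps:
b(w, V) = w² - 12*V (b(w, V) = (w*w - 13*V) + V = (w² - 13*V) + V = w² - 12*V)
b(165, K(L, -5)) - 32781 = (165² - 12*(-5)) - 32781 = (27225 + 60) - 32781 = 27285 - 32781 = -5496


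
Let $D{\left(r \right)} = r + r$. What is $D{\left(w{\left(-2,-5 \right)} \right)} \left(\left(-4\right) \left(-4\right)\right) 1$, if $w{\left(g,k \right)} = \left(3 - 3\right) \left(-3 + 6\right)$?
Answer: $0$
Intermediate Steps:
$w{\left(g,k \right)} = 0$ ($w{\left(g,k \right)} = 0 \cdot 3 = 0$)
$D{\left(r \right)} = 2 r$
$D{\left(w{\left(-2,-5 \right)} \right)} \left(\left(-4\right) \left(-4\right)\right) 1 = 2 \cdot 0 \left(\left(-4\right) \left(-4\right)\right) 1 = 0 \cdot 16 \cdot 1 = 0 \cdot 1 = 0$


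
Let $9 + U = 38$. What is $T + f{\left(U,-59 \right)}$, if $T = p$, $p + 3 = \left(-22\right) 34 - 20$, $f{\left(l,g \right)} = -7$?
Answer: $-778$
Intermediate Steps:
$U = 29$ ($U = -9 + 38 = 29$)
$p = -771$ ($p = -3 - 768 = -771$)
$T = -771$
$T + f{\left(U,-59 \right)} = -771 - 7 = -778$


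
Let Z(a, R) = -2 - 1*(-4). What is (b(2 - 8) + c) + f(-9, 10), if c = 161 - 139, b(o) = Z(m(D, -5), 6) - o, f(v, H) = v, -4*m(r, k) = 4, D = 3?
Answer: 21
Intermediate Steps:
m(r, k) = -1 (m(r, k) = -¼*4 = -1)
Z(a, R) = 2 (Z(a, R) = -2 + 4 = 2)
b(o) = 2 - o
c = 22
(b(2 - 8) + c) + f(-9, 10) = ((2 - (2 - 8)) + 22) - 9 = ((2 - 1*(-6)) + 22) - 9 = ((2 + 6) + 22) - 9 = (8 + 22) - 9 = 30 - 9 = 21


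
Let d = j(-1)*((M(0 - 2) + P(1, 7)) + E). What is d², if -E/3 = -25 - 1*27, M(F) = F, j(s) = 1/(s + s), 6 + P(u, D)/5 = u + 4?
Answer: 22201/4 ≈ 5550.3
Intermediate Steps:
P(u, D) = -10 + 5*u (P(u, D) = -30 + 5*(u + 4) = -30 + 5*(4 + u) = -30 + (20 + 5*u) = -10 + 5*u)
j(s) = 1/(2*s)
E = 156 (E = -3*(-25 - 1*27) = -3*(-25 - 27) = -3*(-52) = 156)
d = -149/2 (d = ((½)/(-1))*(((0 - 2) + (-10 + 5*1)) + 156) = ((½)*(-1))*((-2 + (-10 + 5)) + 156) = -((-2 - 5) + 156)/2 = -(-7 + 156)/2 = -½*149 = -149/2 ≈ -74.500)
d² = (-149/2)² = 22201/4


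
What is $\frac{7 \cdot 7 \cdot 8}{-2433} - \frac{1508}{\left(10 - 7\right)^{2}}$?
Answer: $- \frac{1224164}{7299} \approx -167.72$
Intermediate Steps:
$\frac{7 \cdot 7 \cdot 8}{-2433} - \frac{1508}{\left(10 - 7\right)^{2}} = 49 \cdot 8 \left(- \frac{1}{2433}\right) - \frac{1508}{3^{2}} = 392 \left(- \frac{1}{2433}\right) - \frac{1508}{9} = - \frac{392}{2433} - \frac{1508}{9} = - \frac{1224164}{7299}$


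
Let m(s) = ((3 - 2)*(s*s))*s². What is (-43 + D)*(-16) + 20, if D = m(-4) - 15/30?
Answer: -3380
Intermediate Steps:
m(s) = s⁴ (m(s) = (1*s²)*s² = s²*s² = s⁴)
D = 511/2 (D = (-4)⁴ - 15/30 = 256 - 15*1/30 = 256 - ½ = 511/2 ≈ 255.50)
(-43 + D)*(-16) + 20 = (-43 + 511/2)*(-16) + 20 = (425/2)*(-16) + 20 = -3400 + 20 = -3380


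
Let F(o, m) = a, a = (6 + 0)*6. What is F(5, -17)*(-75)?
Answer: -2700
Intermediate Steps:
a = 36 (a = 6*6 = 36)
F(o, m) = 36
F(5, -17)*(-75) = 36*(-75) = -2700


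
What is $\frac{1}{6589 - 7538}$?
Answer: $- \frac{1}{949} \approx -0.0010537$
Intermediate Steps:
$\frac{1}{6589 - 7538} = \frac{1}{-949} = - \frac{1}{949}$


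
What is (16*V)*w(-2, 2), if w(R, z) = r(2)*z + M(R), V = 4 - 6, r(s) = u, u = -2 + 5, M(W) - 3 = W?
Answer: -224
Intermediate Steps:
M(W) = 3 + W
u = 3
r(s) = 3
V = -2
w(R, z) = 3 + R + 3*z (w(R, z) = 3*z + (3 + R) = 3 + R + 3*z)
(16*V)*w(-2, 2) = (16*(-2))*(3 - 2 + 3*2) = -32*(3 - 2 + 6) = -32*7 = -224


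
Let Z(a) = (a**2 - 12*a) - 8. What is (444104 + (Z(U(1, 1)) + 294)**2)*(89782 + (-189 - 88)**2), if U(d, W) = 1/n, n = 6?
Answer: 113245697801999/1296 ≈ 8.7381e+10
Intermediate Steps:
U(d, W) = 1/6
Z(a) = -8 + a**2 - 12*a
(444104 + (Z(U(1, 1)) + 294)**2)*(89782 + (-189 - 88)**2) = (444104 + ((-8 + (1/6)**2 - 12*1/6) + 294)**2)*(89782 + (-189 - 88)**2) = (444104 + ((-8 + 1/36 - 2) + 294)**2)*(89782 + (-277)**2) = (444104 + (-359/36 + 294)**2)*(89782 + 76729) = (444104 + (10225/36)**2)*166511 = (444104 + 104550625/1296)*166511 = (680109409/1296)*166511 = 113245697801999/1296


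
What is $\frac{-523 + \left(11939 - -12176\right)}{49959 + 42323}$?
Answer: $\frac{11796}{46141} \approx 0.25565$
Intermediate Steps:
$\frac{-523 + \left(11939 - -12176\right)}{49959 + 42323} = \frac{-523 + \left(11939 + 12176\right)}{92282} = \left(-523 + 24115\right) \frac{1}{92282} = 23592 \cdot \frac{1}{92282} = \frac{11796}{46141}$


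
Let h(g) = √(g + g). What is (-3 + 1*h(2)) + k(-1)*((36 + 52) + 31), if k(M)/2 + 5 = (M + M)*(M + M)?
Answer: -239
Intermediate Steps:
h(g) = √2*√g (h(g) = √(2*g) = √2*√g)
k(M) = -10 + 8*M² (k(M) = -10 + 2*((M + M)*(M + M)) = -10 + 2*((2*M)*(2*M)) = -10 + 2*(4*M²) = -10 + 8*M²)
(-3 + 1*h(2)) + k(-1)*((36 + 52) + 31) = (-3 + 1*(√2*√2)) + (-10 + 8*(-1)²)*((36 + 52) + 31) = (-3 + 1*2) + (-10 + 8*1)*(88 + 31) = (-3 + 2) + (-10 + 8)*119 = -1 - 2*119 = -1 - 238 = -239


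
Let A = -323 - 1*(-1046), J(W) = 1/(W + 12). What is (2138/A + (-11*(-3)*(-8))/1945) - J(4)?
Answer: 62074373/22499760 ≈ 2.7589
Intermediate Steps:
J(W) = 1/(12 + W)
A = 723 (A = -323 + 1046 = 723)
(2138/A + (-11*(-3)*(-8))/1945) - J(4) = (2138/723 + (-11*(-3)*(-8))/1945) - 1/(12 + 4) = (2138*(1/723) + (33*(-8))*(1/1945)) - 1/16 = (2138/723 - 264*1/1945) - 1*1/16 = (2138/723 - 264/1945) - 1/16 = 3967538/1406235 - 1/16 = 62074373/22499760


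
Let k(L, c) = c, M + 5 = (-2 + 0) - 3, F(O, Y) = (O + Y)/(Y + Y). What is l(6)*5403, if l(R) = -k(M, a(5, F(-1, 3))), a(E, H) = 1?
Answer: -5403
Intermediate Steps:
F(O, Y) = (O + Y)/(2*Y) (F(O, Y) = (O + Y)/((2*Y)) = (O + Y)*(1/(2*Y)) = (O + Y)/(2*Y))
M = -10 (M = -5 + ((-2 + 0) - 3) = -5 + (-2 - 3) = -5 - 5 = -10)
l(R) = -1 (l(R) = -1*1 = -1)
l(6)*5403 = -1*5403 = -5403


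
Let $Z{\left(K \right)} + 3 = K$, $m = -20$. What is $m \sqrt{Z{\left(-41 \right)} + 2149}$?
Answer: $- 20 \sqrt{2105} \approx -917.61$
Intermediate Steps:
$Z{\left(K \right)} = -3 + K$
$m \sqrt{Z{\left(-41 \right)} + 2149} = - 20 \sqrt{\left(-3 - 41\right) + 2149} = - 20 \sqrt{-44 + 2149} = - 20 \sqrt{2105}$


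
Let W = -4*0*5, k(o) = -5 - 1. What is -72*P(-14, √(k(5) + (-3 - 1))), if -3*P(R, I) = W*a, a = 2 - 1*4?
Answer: 0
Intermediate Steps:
k(o) = -6
a = -2 (a = 2 - 4 = -2)
W = 0 (W = 0*5 = 0)
P(R, I) = 0 (P(R, I) = -0*(-2) = -⅓*0 = 0)
-72*P(-14, √(k(5) + (-3 - 1))) = -72*0 = 0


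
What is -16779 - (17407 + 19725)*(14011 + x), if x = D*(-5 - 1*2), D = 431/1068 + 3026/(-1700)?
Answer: -3475211933656/6675 ≈ -5.2063e+8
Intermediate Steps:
D = -36751/26700 (D = 431*(1/1068) + 3026*(-1/1700) = 431/1068 - 89/50 = -36751/26700 ≈ -1.3764)
x = 257257/26700 (x = -36751*(-5 - 1*2)/26700 = -36751*(-5 - 2)/26700 = -36751/26700*(-7) = 257257/26700 ≈ 9.6351)
-16779 - (17407 + 19725)*(14011 + x) = -16779 - (17407 + 19725)*(14011 + 257257/26700) = -16779 - 37132*374350957/26700 = -16779 - 1*3475099933831/6675 = -16779 - 3475099933831/6675 = -3475211933656/6675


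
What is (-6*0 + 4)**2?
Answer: 16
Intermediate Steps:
(-6*0 + 4)**2 = (0 + 4)**2 = 4**2 = 16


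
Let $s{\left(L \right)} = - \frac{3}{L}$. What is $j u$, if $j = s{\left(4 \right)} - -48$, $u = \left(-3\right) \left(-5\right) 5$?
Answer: $\frac{14175}{4} \approx 3543.8$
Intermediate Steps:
$u = 75$ ($u = 15 \cdot 5 = 75$)
$j = \frac{189}{4}$ ($j = - \frac{3}{4} - -48 = \left(-3\right) \frac{1}{4} + 48 = - \frac{3}{4} + 48 = \frac{189}{4} \approx 47.25$)
$j u = \frac{189}{4} \cdot 75 = \frac{14175}{4}$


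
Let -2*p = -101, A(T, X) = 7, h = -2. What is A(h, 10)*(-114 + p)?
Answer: -889/2 ≈ -444.50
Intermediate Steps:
p = 101/2 (p = -½*(-101) = 101/2 ≈ 50.500)
A(h, 10)*(-114 + p) = 7*(-114 + 101/2) = 7*(-127/2) = -889/2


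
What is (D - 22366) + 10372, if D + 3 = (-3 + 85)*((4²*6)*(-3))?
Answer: -35613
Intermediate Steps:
D = -23619 (D = -3 + (-3 + 85)*((4²*6)*(-3)) = -3 + 82*((16*6)*(-3)) = -3 + 82*(96*(-3)) = -3 + 82*(-288) = -3 - 23616 = -23619)
(D - 22366) + 10372 = (-23619 - 22366) + 10372 = -45985 + 10372 = -35613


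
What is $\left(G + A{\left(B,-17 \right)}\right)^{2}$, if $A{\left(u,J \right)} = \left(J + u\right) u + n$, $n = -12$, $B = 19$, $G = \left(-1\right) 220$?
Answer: $37636$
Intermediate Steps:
$G = -220$
$A{\left(u,J \right)} = -12 + u \left(J + u\right)$ ($A{\left(u,J \right)} = \left(J + u\right) u - 12 = u \left(J + u\right) - 12 = -12 + u \left(J + u\right)$)
$\left(G + A{\left(B,-17 \right)}\right)^{2} = \left(-220 - \left(335 - 361\right)\right)^{2} = \left(-220 - -26\right)^{2} = \left(-220 + 26\right)^{2} = \left(-194\right)^{2} = 37636$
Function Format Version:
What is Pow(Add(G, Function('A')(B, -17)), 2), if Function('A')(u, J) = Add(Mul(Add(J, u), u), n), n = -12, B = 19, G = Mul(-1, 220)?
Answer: 37636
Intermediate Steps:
G = -220
Function('A')(u, J) = Add(-12, Mul(u, Add(J, u))) (Function('A')(u, J) = Add(Mul(Add(J, u), u), -12) = Add(Mul(u, Add(J, u)), -12) = Add(-12, Mul(u, Add(J, u))))
Pow(Add(G, Function('A')(B, -17)), 2) = Pow(Add(-220, Add(-12, Pow(19, 2), Mul(-17, 19))), 2) = Pow(Add(-220, Add(-12, 361, -323)), 2) = Pow(Add(-220, 26), 2) = Pow(-194, 2) = 37636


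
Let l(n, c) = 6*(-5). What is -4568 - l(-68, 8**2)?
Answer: -4538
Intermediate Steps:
l(n, c) = -30
-4568 - l(-68, 8**2) = -4568 - 1*(-30) = -4568 + 30 = -4538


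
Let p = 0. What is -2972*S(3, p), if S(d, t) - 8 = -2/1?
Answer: -17832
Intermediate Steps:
S(d, t) = 6 (S(d, t) = 8 - 2/1 = 8 - 2*1 = 8 - 2 = 6)
-2972*S(3, p) = -2972*6 = -17832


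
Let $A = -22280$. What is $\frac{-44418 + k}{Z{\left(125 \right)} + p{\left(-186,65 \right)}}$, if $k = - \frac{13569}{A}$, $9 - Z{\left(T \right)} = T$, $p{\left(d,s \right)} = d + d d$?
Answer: $- \frac{989619471}{764070320} \approx -1.2952$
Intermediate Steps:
$p{\left(d,s \right)} = d + d^{2}$
$Z{\left(T \right)} = 9 - T$
$k = \frac{13569}{22280}$ ($k = - \frac{13569}{-22280} = \left(-13569\right) \left(- \frac{1}{22280}\right) = \frac{13569}{22280} \approx 0.60902$)
$\frac{-44418 + k}{Z{\left(125 \right)} + p{\left(-186,65 \right)}} = \frac{-44418 + \frac{13569}{22280}}{\left(9 - 125\right) - 186 \left(1 - 186\right)} = - \frac{989619471}{22280 \left(\left(9 - 125\right) - -34410\right)} = - \frac{989619471}{22280 \left(-116 + 34410\right)} = - \frac{989619471}{22280 \cdot 34294} = \left(- \frac{989619471}{22280}\right) \frac{1}{34294} = - \frac{989619471}{764070320}$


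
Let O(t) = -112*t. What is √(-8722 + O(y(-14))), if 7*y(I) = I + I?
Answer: I*√8274 ≈ 90.962*I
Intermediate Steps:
y(I) = 2*I/7 (y(I) = (I + I)/7 = (2*I)/7 = 2*I/7)
√(-8722 + O(y(-14))) = √(-8722 - 32*(-14)) = √(-8722 - 112*(-4)) = √(-8722 + 448) = √(-8274) = I*√8274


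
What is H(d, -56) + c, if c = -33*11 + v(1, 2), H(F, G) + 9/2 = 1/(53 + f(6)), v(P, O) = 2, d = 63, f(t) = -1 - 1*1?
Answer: -37279/102 ≈ -365.48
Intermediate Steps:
f(t) = -2 (f(t) = -1 - 1 = -2)
H(F, G) = -457/102 (H(F, G) = -9/2 + 1/(53 - 2) = -9/2 + 1/51 = -457/102)
c = -361 (c = -33*11 + 2 = -363 + 2 = -361)
H(d, -56) + c = -457/102 - 361 = -37279/102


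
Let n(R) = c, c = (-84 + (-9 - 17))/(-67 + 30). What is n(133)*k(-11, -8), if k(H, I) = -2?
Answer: -220/37 ≈ -5.9459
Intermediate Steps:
c = 110/37 (c = (-84 - 26)/(-37) = -110*(-1/37) = 110/37 ≈ 2.9730)
n(R) = 110/37
n(133)*k(-11, -8) = (110/37)*(-2) = -220/37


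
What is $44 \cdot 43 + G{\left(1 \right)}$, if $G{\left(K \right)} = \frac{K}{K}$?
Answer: $1893$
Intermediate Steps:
$G{\left(K \right)} = 1$
$44 \cdot 43 + G{\left(1 \right)} = 44 \cdot 43 + 1 = 1892 + 1 = 1893$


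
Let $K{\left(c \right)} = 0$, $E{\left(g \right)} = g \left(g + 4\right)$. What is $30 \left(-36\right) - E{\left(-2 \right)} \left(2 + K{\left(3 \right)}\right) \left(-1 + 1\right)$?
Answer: $0$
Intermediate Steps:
$E{\left(g \right)} = g \left(4 + g\right)$
$30 \left(-36\right) - E{\left(-2 \right)} \left(2 + K{\left(3 \right)}\right) \left(-1 + 1\right) = 30 \left(-36\right) - - 2 \left(4 - 2\right) \left(2 + 0\right) \left(-1 + 1\right) = - 1080 - \left(-2\right) 2 \cdot 2 \cdot 0 = - 1080 - \left(-4\right) 2 \cdot 0 = - 1080 \left(-1\right) \left(-8\right) 0 = - 1080 \cdot 8 \cdot 0 = \left(-1080\right) 0 = 0$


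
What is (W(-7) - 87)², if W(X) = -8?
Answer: 9025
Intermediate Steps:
(W(-7) - 87)² = (-8 - 87)² = (-95)² = 9025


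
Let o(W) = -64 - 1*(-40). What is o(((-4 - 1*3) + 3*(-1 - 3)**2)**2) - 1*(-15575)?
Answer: 15551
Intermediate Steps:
o(W) = -24 (o(W) = -64 + 40 = -24)
o(((-4 - 1*3) + 3*(-1 - 3)**2)**2) - 1*(-15575) = -24 - 1*(-15575) = -24 + 15575 = 15551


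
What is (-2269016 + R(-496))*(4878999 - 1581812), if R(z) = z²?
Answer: -6670209301000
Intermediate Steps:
(-2269016 + R(-496))*(4878999 - 1581812) = (-2269016 + (-496)²)*(4878999 - 1581812) = (-2269016 + 246016)*3297187 = -2023000*3297187 = -6670209301000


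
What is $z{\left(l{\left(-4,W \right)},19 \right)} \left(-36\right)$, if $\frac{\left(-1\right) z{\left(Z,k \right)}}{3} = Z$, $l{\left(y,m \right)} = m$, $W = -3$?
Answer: $-324$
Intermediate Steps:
$z{\left(Z,k \right)} = - 3 Z$
$z{\left(l{\left(-4,W \right)},19 \right)} \left(-36\right) = \left(-3\right) \left(-3\right) \left(-36\right) = 9 \left(-36\right) = -324$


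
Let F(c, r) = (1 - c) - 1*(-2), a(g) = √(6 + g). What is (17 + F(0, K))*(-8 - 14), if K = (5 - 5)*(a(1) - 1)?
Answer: -440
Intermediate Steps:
K = 0 (K = (5 - 5)*(√(6 + 1) - 1) = 0*(√7 - 1) = 0*(-1 + √7) = 0)
F(c, r) = 3 - c (F(c, r) = (1 - c) + 2 = 3 - c)
(17 + F(0, K))*(-8 - 14) = (17 + (3 - 1*0))*(-8 - 14) = (17 + (3 + 0))*(-22) = (17 + 3)*(-22) = 20*(-22) = -440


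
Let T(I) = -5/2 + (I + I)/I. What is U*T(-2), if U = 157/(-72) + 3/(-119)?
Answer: 18899/17136 ≈ 1.1029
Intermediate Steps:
U = -18899/8568 (U = 157*(-1/72) + 3*(-1/119) = -157/72 - 3/119 = -18899/8568 ≈ -2.2058)
T(I) = -½ (T(I) = -5*½ + (2*I)/I = -5/2 + 2 = -½)
U*T(-2) = -18899/8568*(-½) = 18899/17136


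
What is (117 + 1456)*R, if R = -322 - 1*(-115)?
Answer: -325611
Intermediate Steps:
R = -207 (R = -322 + 115 = -207)
(117 + 1456)*R = (117 + 1456)*(-207) = 1573*(-207) = -325611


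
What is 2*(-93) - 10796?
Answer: -10982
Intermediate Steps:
2*(-93) - 10796 = -186 - 10796 = -10982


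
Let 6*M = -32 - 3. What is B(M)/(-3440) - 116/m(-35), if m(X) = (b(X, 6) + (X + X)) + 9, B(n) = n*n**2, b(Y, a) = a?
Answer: 17710153/8173440 ≈ 2.1668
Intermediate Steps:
M = -35/6 (M = (-32 - 3)/6 = (1/6)*(-35) = -35/6 ≈ -5.8333)
B(n) = n**3
m(X) = 15 + 2*X (m(X) = (6 + (X + X)) + 9 = (6 + 2*X) + 9 = 15 + 2*X)
B(M)/(-3440) - 116/m(-35) = (-35/6)**3/(-3440) - 116/(15 + 2*(-35)) = -42875/216*(-1/3440) - 116/(15 - 70) = 8575/148608 - 116/(-55) = 8575/148608 - 116*(-1/55) = 8575/148608 + 116/55 = 17710153/8173440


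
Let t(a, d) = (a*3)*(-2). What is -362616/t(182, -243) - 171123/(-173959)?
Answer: 5272265255/15830269 ≈ 333.05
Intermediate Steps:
t(a, d) = -6*a (t(a, d) = (3*a)*(-2) = -6*a)
-362616/t(182, -243) - 171123/(-173959) = -362616/((-6*182)) - 171123/(-173959) = -362616/(-1092) - 171123*(-1/173959) = -362616*(-1/1092) + 171123/173959 = 30218/91 + 171123/173959 = 5272265255/15830269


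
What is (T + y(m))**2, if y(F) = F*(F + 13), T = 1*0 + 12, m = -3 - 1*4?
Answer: 900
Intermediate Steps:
m = -7 (m = -3 - 4 = -7)
T = 12 (T = 0 + 12 = 12)
y(F) = F*(13 + F)
(T + y(m))**2 = (12 - 7*(13 - 7))**2 = (12 - 7*6)**2 = (12 - 42)**2 = (-30)**2 = 900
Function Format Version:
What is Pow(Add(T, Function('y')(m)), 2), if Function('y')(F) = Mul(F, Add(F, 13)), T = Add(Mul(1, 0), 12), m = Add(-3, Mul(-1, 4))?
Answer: 900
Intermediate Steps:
m = -7 (m = Add(-3, -4) = -7)
T = 12 (T = Add(0, 12) = 12)
Function('y')(F) = Mul(F, Add(13, F))
Pow(Add(T, Function('y')(m)), 2) = Pow(Add(12, Mul(-7, Add(13, -7))), 2) = Pow(Add(12, Mul(-7, 6)), 2) = Pow(Add(12, -42), 2) = Pow(-30, 2) = 900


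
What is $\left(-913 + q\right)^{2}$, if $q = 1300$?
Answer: $149769$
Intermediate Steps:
$\left(-913 + q\right)^{2} = \left(-913 + 1300\right)^{2} = 387^{2} = 149769$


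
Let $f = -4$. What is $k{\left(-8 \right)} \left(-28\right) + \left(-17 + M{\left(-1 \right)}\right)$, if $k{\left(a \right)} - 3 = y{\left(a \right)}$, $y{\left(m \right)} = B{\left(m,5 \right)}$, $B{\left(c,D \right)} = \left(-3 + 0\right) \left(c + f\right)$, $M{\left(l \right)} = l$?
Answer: $-1110$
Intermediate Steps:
$B{\left(c,D \right)} = 12 - 3 c$ ($B{\left(c,D \right)} = \left(-3 + 0\right) \left(c - 4\right) = - 3 \left(-4 + c\right) = 12 - 3 c$)
$y{\left(m \right)} = 12 - 3 m$
$k{\left(a \right)} = 15 - 3 a$ ($k{\left(a \right)} = 3 - \left(-12 + 3 a\right) = 15 - 3 a$)
$k{\left(-8 \right)} \left(-28\right) + \left(-17 + M{\left(-1 \right)}\right) = \left(15 - -24\right) \left(-28\right) - 18 = \left(15 + 24\right) \left(-28\right) - 18 = 39 \left(-28\right) - 18 = -1092 - 18 = -1110$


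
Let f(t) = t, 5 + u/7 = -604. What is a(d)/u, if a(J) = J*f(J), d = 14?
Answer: -4/87 ≈ -0.045977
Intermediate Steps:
u = -4263 (u = -35 + 7*(-604) = -35 - 4228 = -4263)
a(J) = J² (a(J) = J*J = J²)
a(d)/u = 14²/(-4263) = 196*(-1/4263) = -4/87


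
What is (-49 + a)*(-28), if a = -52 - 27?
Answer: 3584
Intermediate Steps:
a = -79
(-49 + a)*(-28) = (-49 - 79)*(-28) = -128*(-28) = 3584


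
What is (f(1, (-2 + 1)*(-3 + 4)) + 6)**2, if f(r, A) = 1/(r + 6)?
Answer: 1849/49 ≈ 37.735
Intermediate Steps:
f(r, A) = 1/(6 + r)
(f(1, (-2 + 1)*(-3 + 4)) + 6)**2 = (1/(6 + 1) + 6)**2 = (1/7 + 6)**2 = (43/7)**2 = 1849/49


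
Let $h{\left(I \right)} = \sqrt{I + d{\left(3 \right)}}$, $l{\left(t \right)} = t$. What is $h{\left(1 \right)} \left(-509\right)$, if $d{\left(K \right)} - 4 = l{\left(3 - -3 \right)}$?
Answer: $- 509 \sqrt{11} \approx -1688.2$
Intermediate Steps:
$d{\left(K \right)} = 10$ ($d{\left(K \right)} = 4 + \left(3 - -3\right) = 4 + \left(3 + 3\right) = 4 + 6 = 10$)
$h{\left(I \right)} = \sqrt{10 + I}$ ($h{\left(I \right)} = \sqrt{I + 10} = \sqrt{10 + I}$)
$h{\left(1 \right)} \left(-509\right) = \sqrt{10 + 1} \left(-509\right) = \sqrt{11} \left(-509\right) = - 509 \sqrt{11}$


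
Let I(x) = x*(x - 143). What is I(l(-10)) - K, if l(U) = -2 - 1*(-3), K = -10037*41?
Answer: 411375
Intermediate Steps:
K = -411517
l(U) = 1 (l(U) = -2 + 3 = 1)
I(x) = x*(-143 + x)
I(l(-10)) - K = 1*(-143 + 1) - 1*(-411517) = 1*(-142) + 411517 = -142 + 411517 = 411375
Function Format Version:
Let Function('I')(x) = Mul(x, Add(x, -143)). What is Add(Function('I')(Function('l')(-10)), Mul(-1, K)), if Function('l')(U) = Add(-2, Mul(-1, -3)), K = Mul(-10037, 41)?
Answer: 411375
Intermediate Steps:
K = -411517
Function('l')(U) = 1 (Function('l')(U) = Add(-2, 3) = 1)
Function('I')(x) = Mul(x, Add(-143, x))
Add(Function('I')(Function('l')(-10)), Mul(-1, K)) = Add(Mul(1, Add(-143, 1)), Mul(-1, -411517)) = Add(Mul(1, -142), 411517) = Add(-142, 411517) = 411375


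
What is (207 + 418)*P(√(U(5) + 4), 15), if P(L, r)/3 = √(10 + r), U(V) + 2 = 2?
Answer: 9375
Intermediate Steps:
U(V) = 0 (U(V) = -2 + 2 = 0)
P(L, r) = 3*√(10 + r)
(207 + 418)*P(√(U(5) + 4), 15) = (207 + 418)*(3*√(10 + 15)) = 625*(3*√25) = 625*(3*5) = 625*15 = 9375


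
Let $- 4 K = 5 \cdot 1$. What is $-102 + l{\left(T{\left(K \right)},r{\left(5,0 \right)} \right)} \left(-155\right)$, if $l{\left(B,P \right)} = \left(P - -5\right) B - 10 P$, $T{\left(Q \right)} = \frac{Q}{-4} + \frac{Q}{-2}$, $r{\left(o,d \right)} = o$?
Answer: $\frac{49559}{8} \approx 6194.9$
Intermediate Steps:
$K = - \frac{5}{4}$ ($K = - \frac{5 \cdot 1}{4} = \left(- \frac{1}{4}\right) 5 = - \frac{5}{4} \approx -1.25$)
$T{\left(Q \right)} = - \frac{3 Q}{4}$ ($T{\left(Q \right)} = Q \left(- \frac{1}{4}\right) + Q \left(- \frac{1}{2}\right) = - \frac{Q}{4} - \frac{Q}{2} = - \frac{3 Q}{4}$)
$l{\left(B,P \right)} = - 10 P + B \left(5 + P\right)$ ($l{\left(B,P \right)} = \left(P + 5\right) B - 10 P = \left(5 + P\right) B - 10 P = B \left(5 + P\right) - 10 P = - 10 P + B \left(5 + P\right)$)
$-102 + l{\left(T{\left(K \right)},r{\left(5,0 \right)} \right)} \left(-155\right) = -102 + \left(\left(-10\right) 5 + 5 \left(\left(- \frac{3}{4}\right) \left(- \frac{5}{4}\right)\right) + \left(- \frac{3}{4}\right) \left(- \frac{5}{4}\right) 5\right) \left(-155\right) = -102 + \left(-50 + 5 \cdot \frac{15}{16} + \frac{15}{16} \cdot 5\right) \left(-155\right) = -102 + \left(-50 + \frac{75}{16} + \frac{75}{16}\right) \left(-155\right) = -102 - - \frac{50375}{8} = -102 + \frac{50375}{8} = \frac{49559}{8}$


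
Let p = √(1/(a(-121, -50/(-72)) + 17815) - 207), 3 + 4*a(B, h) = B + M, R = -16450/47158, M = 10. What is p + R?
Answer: -8225/23579 + I*√261945662957/35573 ≈ -0.34883 + 14.387*I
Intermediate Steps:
R = -8225/23579 (R = -16450*1/47158 = -8225/23579 ≈ -0.34883)
a(B, h) = 7/4 + B/4 (a(B, h) = -¾ + (B + 10)/4 = -¾ + (10 + B)/4 = -¾ + (5/2 + B/4) = 7/4 + B/4)
p = I*√261945662957/35573 (p = √(1/((7/4 + (¼)*(-121)) + 17815) - 207) = √(1/((7/4 - 121/4) + 17815) - 207) = √(1/(-57/2 + 17815) - 207) = √(1/(35573/2) - 207) = √(2/35573 - 207) = √(-7363609/35573) = I*√261945662957/35573 ≈ 14.387*I)
p + R = I*√261945662957/35573 - 8225/23579 = -8225/23579 + I*√261945662957/35573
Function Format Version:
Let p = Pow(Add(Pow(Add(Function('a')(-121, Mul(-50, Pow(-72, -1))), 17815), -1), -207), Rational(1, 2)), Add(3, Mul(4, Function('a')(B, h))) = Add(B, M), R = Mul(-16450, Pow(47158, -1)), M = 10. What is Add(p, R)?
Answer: Add(Rational(-8225, 23579), Mul(Rational(1, 35573), I, Pow(261945662957, Rational(1, 2)))) ≈ Add(-0.34883, Mul(14.387, I))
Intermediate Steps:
R = Rational(-8225, 23579) (R = Mul(-16450, Rational(1, 47158)) = Rational(-8225, 23579) ≈ -0.34883)
Function('a')(B, h) = Add(Rational(7, 4), Mul(Rational(1, 4), B)) (Function('a')(B, h) = Add(Rational(-3, 4), Mul(Rational(1, 4), Add(B, 10))) = Add(Rational(-3, 4), Mul(Rational(1, 4), Add(10, B))) = Add(Rational(-3, 4), Add(Rational(5, 2), Mul(Rational(1, 4), B))) = Add(Rational(7, 4), Mul(Rational(1, 4), B)))
p = Mul(Rational(1, 35573), I, Pow(261945662957, Rational(1, 2))) (p = Pow(Add(Pow(Add(Add(Rational(7, 4), Mul(Rational(1, 4), -121)), 17815), -1), -207), Rational(1, 2)) = Pow(Add(Pow(Add(Add(Rational(7, 4), Rational(-121, 4)), 17815), -1), -207), Rational(1, 2)) = Pow(Add(Pow(Add(Rational(-57, 2), 17815), -1), -207), Rational(1, 2)) = Pow(Add(Pow(Rational(35573, 2), -1), -207), Rational(1, 2)) = Pow(Add(Rational(2, 35573), -207), Rational(1, 2)) = Pow(Rational(-7363609, 35573), Rational(1, 2)) = Mul(Rational(1, 35573), I, Pow(261945662957, Rational(1, 2))) ≈ Mul(14.387, I))
Add(p, R) = Add(Mul(Rational(1, 35573), I, Pow(261945662957, Rational(1, 2))), Rational(-8225, 23579)) = Add(Rational(-8225, 23579), Mul(Rational(1, 35573), I, Pow(261945662957, Rational(1, 2))))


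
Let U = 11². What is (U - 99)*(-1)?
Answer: -22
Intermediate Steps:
U = 121
(U - 99)*(-1) = (121 - 99)*(-1) = 22*(-1) = -22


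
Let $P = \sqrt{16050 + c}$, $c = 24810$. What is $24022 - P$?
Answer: $24022 - 6 \sqrt{1135} \approx 23820.0$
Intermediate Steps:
$P = 6 \sqrt{1135}$ ($P = \sqrt{16050 + 24810} = \sqrt{40860} = 6 \sqrt{1135} \approx 202.14$)
$24022 - P = 24022 - 6 \sqrt{1135}$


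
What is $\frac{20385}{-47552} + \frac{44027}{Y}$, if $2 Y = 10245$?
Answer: $\frac{3978299483}{487170240} \approx 8.1661$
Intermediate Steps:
$Y = \frac{10245}{2}$ ($Y = \frac{1}{2} \cdot 10245 = \frac{10245}{2} \approx 5122.5$)
$\frac{20385}{-47552} + \frac{44027}{Y} = \frac{20385}{-47552} + \frac{44027}{\frac{10245}{2}} = 20385 \left(- \frac{1}{47552}\right) + 44027 \cdot \frac{2}{10245} = - \frac{20385}{47552} + \frac{88054}{10245} = \frac{3978299483}{487170240}$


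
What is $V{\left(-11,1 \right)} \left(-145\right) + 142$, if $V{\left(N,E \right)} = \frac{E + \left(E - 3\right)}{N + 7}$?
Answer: $\frac{423}{4} \approx 105.75$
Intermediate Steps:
$V{\left(N,E \right)} = \frac{-3 + 2 E}{7 + N}$ ($V{\left(N,E \right)} = \frac{E + \left(-3 + E\right)}{7 + N} = \frac{-3 + 2 E}{7 + N}$)
$V{\left(-11,1 \right)} \left(-145\right) + 142 = \frac{-3 + 2 \cdot 1}{7 - 11} \left(-145\right) + 142 = \frac{-3 + 2}{-4} \left(-145\right) + 142 = \left(- \frac{1}{4}\right) \left(-1\right) \left(-145\right) + 142 = \frac{1}{4} \left(-145\right) + 142 = - \frac{145}{4} + 142 = \frac{423}{4}$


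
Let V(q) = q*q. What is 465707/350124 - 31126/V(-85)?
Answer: -7533226549/2529645900 ≈ -2.9780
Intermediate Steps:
V(q) = q²
465707/350124 - 31126/V(-85) = 465707/350124 - 31126/((-85)²) = 465707*(1/350124) - 31126/7225 = 465707/350124 - 31126*1/7225 = 465707/350124 - 31126/7225 = -7533226549/2529645900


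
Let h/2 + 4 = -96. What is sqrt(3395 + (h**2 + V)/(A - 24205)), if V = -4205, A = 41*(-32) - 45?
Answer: sqrt(2217431798590)/25562 ≈ 58.255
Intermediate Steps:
h = -200 (h = -8 + 2*(-96) = -8 - 192 = -200)
A = -1357 (A = -1312 - 45 = -1357)
sqrt(3395 + (h**2 + V)/(A - 24205)) = sqrt(3395 + ((-200)**2 - 4205)/(-1357 - 24205)) = sqrt(3395 + (40000 - 4205)/(-25562)) = sqrt(3395 + 35795*(-1/25562)) = sqrt(3395 - 35795/25562) = sqrt(86747195/25562) = sqrt(2217431798590)/25562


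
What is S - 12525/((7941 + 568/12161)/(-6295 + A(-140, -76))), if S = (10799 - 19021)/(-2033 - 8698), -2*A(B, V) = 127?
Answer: 2969662037072473/296086897554 ≈ 10030.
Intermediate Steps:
A(B, V) = -127/2 (A(B, V) = -½*127 = -127/2)
S = 8222/10731 (S = -8222/(-10731) = -8222*(-1/10731) = 8222/10731 ≈ 0.76619)
S - 12525/((7941 + 568/12161)/(-6295 + A(-140, -76))) = 8222/10731 - 12525/((7941 + 568/12161)/(-6295 - 127/2)) = 8222/10731 - 12525/((7941 + 568*(1/12161))/(-12717/2)) = 8222/10731 - 12525/((7941 + 568/12161)*(-2/12717)) = 8222/10731 - 12525/((96571069/12161)*(-2/12717)) = 8222/10731 - 12525/(-193142138/154651437) = 8222/10731 - 12525*(-154651437)/193142138 = 8222/10731 - 1*(-1937009248425/193142138) = 8222/10731 + 1937009248425/193142138 = 2969662037072473/296086897554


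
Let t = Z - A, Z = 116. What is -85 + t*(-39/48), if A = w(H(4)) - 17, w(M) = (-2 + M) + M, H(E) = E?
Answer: -3011/16 ≈ -188.19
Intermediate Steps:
w(M) = -2 + 2*M
A = -11 (A = (-2 + 2*4) - 17 = (-2 + 8) - 17 = 6 - 17 = -11)
t = 127 (t = 116 - 1*(-11) = 116 + 11 = 127)
-85 + t*(-39/48) = -85 + 127*(-39/48) = -85 + 127*(-39*1/48) = -85 + 127*(-13/16) = -85 - 1651/16 = -3011/16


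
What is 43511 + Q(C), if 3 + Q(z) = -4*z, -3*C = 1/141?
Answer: 18403888/423 ≈ 43508.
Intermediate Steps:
C = -1/423 (C = -1/3/141 = -1/3*1/141 = -1/423 ≈ -0.0023641)
Q(z) = -3 - 4*z
43511 + Q(C) = 43511 + (-3 - 4*(-1/423)) = 43511 + (-3 + 4/423) = 43511 - 1265/423 = 18403888/423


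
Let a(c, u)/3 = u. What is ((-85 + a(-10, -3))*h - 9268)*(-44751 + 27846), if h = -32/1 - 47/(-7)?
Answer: 116494770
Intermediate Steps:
a(c, u) = 3*u
h = -177/7 (h = -32*1 - 47*(-⅐) = -32 + 47/7 = -177/7 ≈ -25.286)
((-85 + a(-10, -3))*h - 9268)*(-44751 + 27846) = ((-85 + 3*(-3))*(-177/7) - 9268)*(-44751 + 27846) = ((-85 - 9)*(-177/7) - 9268)*(-16905) = (-94*(-177/7) - 9268)*(-16905) = (16638/7 - 9268)*(-16905) = -48238/7*(-16905) = 116494770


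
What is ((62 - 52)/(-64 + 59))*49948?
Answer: -99896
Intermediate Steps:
((62 - 52)/(-64 + 59))*49948 = (10/(-5))*49948 = (10*(-⅕))*49948 = -2*49948 = -99896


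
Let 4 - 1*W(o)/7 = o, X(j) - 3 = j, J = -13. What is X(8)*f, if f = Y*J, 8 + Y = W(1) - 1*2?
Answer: -1573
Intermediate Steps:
X(j) = 3 + j
W(o) = 28 - 7*o
Y = 11 (Y = -8 + ((28 - 7*1) - 1*2) = -8 + ((28 - 7) - 2) = -8 + (21 - 2) = -8 + 19 = 11)
f = -143 (f = 11*(-13) = -143)
X(8)*f = (3 + 8)*(-143) = 11*(-143) = -1573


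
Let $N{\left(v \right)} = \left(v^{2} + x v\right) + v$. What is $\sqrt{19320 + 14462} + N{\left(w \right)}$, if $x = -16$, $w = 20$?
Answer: $100 + \sqrt{33782} \approx 283.8$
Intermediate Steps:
$N{\left(v \right)} = v^{2} - 15 v$ ($N{\left(v \right)} = \left(v^{2} - 16 v\right) + v = v^{2} - 15 v$)
$\sqrt{19320 + 14462} + N{\left(w \right)} = \sqrt{19320 + 14462} + 20 \left(-15 + 20\right) = \sqrt{33782} + 20 \cdot 5 = \sqrt{33782} + 100 = 100 + \sqrt{33782}$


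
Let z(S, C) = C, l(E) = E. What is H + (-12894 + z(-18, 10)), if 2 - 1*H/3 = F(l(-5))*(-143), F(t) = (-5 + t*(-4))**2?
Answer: 83647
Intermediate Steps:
F(t) = (-5 - 4*t)**2
H = 96531 (H = 6 - 3*(5 + 4*(-5))**2*(-143) = 6 - 3*(5 - 20)**2*(-143) = 6 - 3*(-15)**2*(-143) = 6 - 675*(-143) = 6 - 3*(-32175) = 6 + 96525 = 96531)
H + (-12894 + z(-18, 10)) = 96531 + (-12894 + 10) = 96531 - 12884 = 83647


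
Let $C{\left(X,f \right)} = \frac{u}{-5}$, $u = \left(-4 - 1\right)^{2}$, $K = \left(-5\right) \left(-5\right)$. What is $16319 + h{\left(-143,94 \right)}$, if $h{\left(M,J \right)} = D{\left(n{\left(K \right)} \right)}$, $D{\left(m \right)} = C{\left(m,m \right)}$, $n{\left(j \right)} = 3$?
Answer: $16314$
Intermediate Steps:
$K = 25$
$u = 25$ ($u = \left(-5\right)^{2} = 25$)
$C{\left(X,f \right)} = -5$ ($C{\left(X,f \right)} = \frac{25}{-5} = 25 \left(- \frac{1}{5}\right) = -5$)
$D{\left(m \right)} = -5$
$h{\left(M,J \right)} = -5$
$16319 + h{\left(-143,94 \right)} = 16319 - 5 = 16314$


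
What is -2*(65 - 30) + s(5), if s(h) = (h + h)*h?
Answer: -20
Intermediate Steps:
s(h) = 2*h² (s(h) = (2*h)*h = 2*h²)
-2*(65 - 30) + s(5) = -2*(65 - 30) + 2*5² = -2*35 + 2*25 = -70 + 50 = -20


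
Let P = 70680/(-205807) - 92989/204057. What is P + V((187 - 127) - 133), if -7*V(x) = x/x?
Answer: -807347260/857068551 ≈ -0.94199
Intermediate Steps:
P = -4794362269/5999479857 (P = 70680*(-1/205807) - 92989*1/204057 = -70680/205807 - 92989/204057 = -4794362269/5999479857 ≈ -0.79913)
V(x) = -⅐ (V(x) = -x/(7*x) = -⅐*1 = -⅐)
P + V((187 - 127) - 133) = -4794362269/5999479857 - ⅐ = -807347260/857068551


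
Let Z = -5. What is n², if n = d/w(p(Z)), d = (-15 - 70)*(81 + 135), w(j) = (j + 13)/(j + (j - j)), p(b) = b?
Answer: 131675625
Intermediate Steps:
w(j) = (13 + j)/j (w(j) = (13 + j)/(j + 0) = (13 + j)/j)
d = -18360 (d = -85*216 = -18360)
n = 11475 (n = -18360*(-5/(13 - 5)) = -18360/((-⅕*8)) = -18360/(-8/5) = -18360*(-5/8) = 11475)
n² = 11475² = 131675625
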